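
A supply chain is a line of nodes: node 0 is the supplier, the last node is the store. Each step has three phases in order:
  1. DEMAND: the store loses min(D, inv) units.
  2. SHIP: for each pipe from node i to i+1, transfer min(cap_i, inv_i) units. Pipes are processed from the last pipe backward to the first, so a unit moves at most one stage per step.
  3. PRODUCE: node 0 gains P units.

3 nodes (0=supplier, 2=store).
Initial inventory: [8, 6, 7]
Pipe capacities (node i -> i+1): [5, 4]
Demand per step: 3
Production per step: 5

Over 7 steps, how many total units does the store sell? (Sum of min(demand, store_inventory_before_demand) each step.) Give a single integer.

Step 1: sold=3 (running total=3) -> [8 7 8]
Step 2: sold=3 (running total=6) -> [8 8 9]
Step 3: sold=3 (running total=9) -> [8 9 10]
Step 4: sold=3 (running total=12) -> [8 10 11]
Step 5: sold=3 (running total=15) -> [8 11 12]
Step 6: sold=3 (running total=18) -> [8 12 13]
Step 7: sold=3 (running total=21) -> [8 13 14]

Answer: 21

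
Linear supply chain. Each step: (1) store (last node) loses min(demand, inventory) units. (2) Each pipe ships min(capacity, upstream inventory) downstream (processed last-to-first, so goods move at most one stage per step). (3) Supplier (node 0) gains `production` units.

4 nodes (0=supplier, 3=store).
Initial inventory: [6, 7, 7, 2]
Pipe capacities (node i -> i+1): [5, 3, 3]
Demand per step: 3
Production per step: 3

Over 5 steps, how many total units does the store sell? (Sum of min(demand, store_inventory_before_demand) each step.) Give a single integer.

Answer: 14

Derivation:
Step 1: sold=2 (running total=2) -> [4 9 7 3]
Step 2: sold=3 (running total=5) -> [3 10 7 3]
Step 3: sold=3 (running total=8) -> [3 10 7 3]
Step 4: sold=3 (running total=11) -> [3 10 7 3]
Step 5: sold=3 (running total=14) -> [3 10 7 3]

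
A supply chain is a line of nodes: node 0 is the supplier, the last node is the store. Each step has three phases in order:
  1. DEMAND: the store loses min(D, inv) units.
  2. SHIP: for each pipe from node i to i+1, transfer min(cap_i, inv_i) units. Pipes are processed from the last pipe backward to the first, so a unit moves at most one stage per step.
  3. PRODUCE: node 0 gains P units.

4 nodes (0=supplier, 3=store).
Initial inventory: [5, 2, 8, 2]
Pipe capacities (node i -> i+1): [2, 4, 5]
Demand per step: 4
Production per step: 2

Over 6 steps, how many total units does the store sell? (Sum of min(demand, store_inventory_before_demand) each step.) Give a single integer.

Step 1: sold=2 (running total=2) -> [5 2 5 5]
Step 2: sold=4 (running total=6) -> [5 2 2 6]
Step 3: sold=4 (running total=10) -> [5 2 2 4]
Step 4: sold=4 (running total=14) -> [5 2 2 2]
Step 5: sold=2 (running total=16) -> [5 2 2 2]
Step 6: sold=2 (running total=18) -> [5 2 2 2]

Answer: 18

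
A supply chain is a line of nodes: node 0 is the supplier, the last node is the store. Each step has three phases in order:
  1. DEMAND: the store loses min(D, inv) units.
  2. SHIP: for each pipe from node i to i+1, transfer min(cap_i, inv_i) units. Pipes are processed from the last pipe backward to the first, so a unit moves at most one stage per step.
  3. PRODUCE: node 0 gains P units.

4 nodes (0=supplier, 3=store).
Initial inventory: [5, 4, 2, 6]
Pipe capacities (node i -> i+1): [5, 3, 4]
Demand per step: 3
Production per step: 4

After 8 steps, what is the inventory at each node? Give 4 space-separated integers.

Step 1: demand=3,sold=3 ship[2->3]=2 ship[1->2]=3 ship[0->1]=5 prod=4 -> inv=[4 6 3 5]
Step 2: demand=3,sold=3 ship[2->3]=3 ship[1->2]=3 ship[0->1]=4 prod=4 -> inv=[4 7 3 5]
Step 3: demand=3,sold=3 ship[2->3]=3 ship[1->2]=3 ship[0->1]=4 prod=4 -> inv=[4 8 3 5]
Step 4: demand=3,sold=3 ship[2->3]=3 ship[1->2]=3 ship[0->1]=4 prod=4 -> inv=[4 9 3 5]
Step 5: demand=3,sold=3 ship[2->3]=3 ship[1->2]=3 ship[0->1]=4 prod=4 -> inv=[4 10 3 5]
Step 6: demand=3,sold=3 ship[2->3]=3 ship[1->2]=3 ship[0->1]=4 prod=4 -> inv=[4 11 3 5]
Step 7: demand=3,sold=3 ship[2->3]=3 ship[1->2]=3 ship[0->1]=4 prod=4 -> inv=[4 12 3 5]
Step 8: demand=3,sold=3 ship[2->3]=3 ship[1->2]=3 ship[0->1]=4 prod=4 -> inv=[4 13 3 5]

4 13 3 5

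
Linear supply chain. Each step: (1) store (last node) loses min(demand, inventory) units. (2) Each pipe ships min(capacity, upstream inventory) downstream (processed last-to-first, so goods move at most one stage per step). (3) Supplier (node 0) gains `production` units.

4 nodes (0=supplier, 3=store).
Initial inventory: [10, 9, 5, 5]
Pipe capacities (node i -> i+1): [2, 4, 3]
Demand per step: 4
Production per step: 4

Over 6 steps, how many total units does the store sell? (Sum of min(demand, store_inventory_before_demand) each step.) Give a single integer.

Step 1: sold=4 (running total=4) -> [12 7 6 4]
Step 2: sold=4 (running total=8) -> [14 5 7 3]
Step 3: sold=3 (running total=11) -> [16 3 8 3]
Step 4: sold=3 (running total=14) -> [18 2 8 3]
Step 5: sold=3 (running total=17) -> [20 2 7 3]
Step 6: sold=3 (running total=20) -> [22 2 6 3]

Answer: 20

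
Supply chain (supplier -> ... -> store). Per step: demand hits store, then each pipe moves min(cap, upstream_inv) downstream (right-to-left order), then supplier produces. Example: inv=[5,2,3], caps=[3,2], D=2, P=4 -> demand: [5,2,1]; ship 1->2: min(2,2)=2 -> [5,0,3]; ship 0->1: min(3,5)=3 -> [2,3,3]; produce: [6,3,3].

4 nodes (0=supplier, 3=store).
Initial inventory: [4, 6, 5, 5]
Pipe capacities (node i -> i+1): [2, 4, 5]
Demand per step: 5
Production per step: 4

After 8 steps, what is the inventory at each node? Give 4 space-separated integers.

Step 1: demand=5,sold=5 ship[2->3]=5 ship[1->2]=4 ship[0->1]=2 prod=4 -> inv=[6 4 4 5]
Step 2: demand=5,sold=5 ship[2->3]=4 ship[1->2]=4 ship[0->1]=2 prod=4 -> inv=[8 2 4 4]
Step 3: demand=5,sold=4 ship[2->3]=4 ship[1->2]=2 ship[0->1]=2 prod=4 -> inv=[10 2 2 4]
Step 4: demand=5,sold=4 ship[2->3]=2 ship[1->2]=2 ship[0->1]=2 prod=4 -> inv=[12 2 2 2]
Step 5: demand=5,sold=2 ship[2->3]=2 ship[1->2]=2 ship[0->1]=2 prod=4 -> inv=[14 2 2 2]
Step 6: demand=5,sold=2 ship[2->3]=2 ship[1->2]=2 ship[0->1]=2 prod=4 -> inv=[16 2 2 2]
Step 7: demand=5,sold=2 ship[2->3]=2 ship[1->2]=2 ship[0->1]=2 prod=4 -> inv=[18 2 2 2]
Step 8: demand=5,sold=2 ship[2->3]=2 ship[1->2]=2 ship[0->1]=2 prod=4 -> inv=[20 2 2 2]

20 2 2 2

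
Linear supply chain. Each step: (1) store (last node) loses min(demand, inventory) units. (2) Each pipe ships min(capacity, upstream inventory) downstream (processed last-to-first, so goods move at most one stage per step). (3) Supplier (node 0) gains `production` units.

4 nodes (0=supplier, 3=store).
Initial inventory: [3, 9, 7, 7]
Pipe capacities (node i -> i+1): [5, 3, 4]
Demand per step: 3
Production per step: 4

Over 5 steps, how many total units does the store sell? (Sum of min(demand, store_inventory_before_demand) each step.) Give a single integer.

Answer: 15

Derivation:
Step 1: sold=3 (running total=3) -> [4 9 6 8]
Step 2: sold=3 (running total=6) -> [4 10 5 9]
Step 3: sold=3 (running total=9) -> [4 11 4 10]
Step 4: sold=3 (running total=12) -> [4 12 3 11]
Step 5: sold=3 (running total=15) -> [4 13 3 11]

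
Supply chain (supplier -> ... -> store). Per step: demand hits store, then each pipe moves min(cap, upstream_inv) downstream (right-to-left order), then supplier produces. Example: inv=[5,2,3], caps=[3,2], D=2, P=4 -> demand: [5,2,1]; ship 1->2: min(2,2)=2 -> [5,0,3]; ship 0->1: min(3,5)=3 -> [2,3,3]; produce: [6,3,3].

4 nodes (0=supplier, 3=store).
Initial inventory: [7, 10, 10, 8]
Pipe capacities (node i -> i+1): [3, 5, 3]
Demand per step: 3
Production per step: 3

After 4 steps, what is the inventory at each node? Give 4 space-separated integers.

Step 1: demand=3,sold=3 ship[2->3]=3 ship[1->2]=5 ship[0->1]=3 prod=3 -> inv=[7 8 12 8]
Step 2: demand=3,sold=3 ship[2->3]=3 ship[1->2]=5 ship[0->1]=3 prod=3 -> inv=[7 6 14 8]
Step 3: demand=3,sold=3 ship[2->3]=3 ship[1->2]=5 ship[0->1]=3 prod=3 -> inv=[7 4 16 8]
Step 4: demand=3,sold=3 ship[2->3]=3 ship[1->2]=4 ship[0->1]=3 prod=3 -> inv=[7 3 17 8]

7 3 17 8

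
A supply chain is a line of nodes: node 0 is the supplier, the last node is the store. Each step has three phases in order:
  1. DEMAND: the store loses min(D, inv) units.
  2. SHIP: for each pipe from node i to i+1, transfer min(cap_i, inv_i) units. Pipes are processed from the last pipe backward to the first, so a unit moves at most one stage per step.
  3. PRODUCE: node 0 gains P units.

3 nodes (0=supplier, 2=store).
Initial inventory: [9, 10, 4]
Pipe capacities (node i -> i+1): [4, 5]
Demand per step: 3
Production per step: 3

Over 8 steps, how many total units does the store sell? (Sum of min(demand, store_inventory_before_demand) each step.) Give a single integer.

Answer: 24

Derivation:
Step 1: sold=3 (running total=3) -> [8 9 6]
Step 2: sold=3 (running total=6) -> [7 8 8]
Step 3: sold=3 (running total=9) -> [6 7 10]
Step 4: sold=3 (running total=12) -> [5 6 12]
Step 5: sold=3 (running total=15) -> [4 5 14]
Step 6: sold=3 (running total=18) -> [3 4 16]
Step 7: sold=3 (running total=21) -> [3 3 17]
Step 8: sold=3 (running total=24) -> [3 3 17]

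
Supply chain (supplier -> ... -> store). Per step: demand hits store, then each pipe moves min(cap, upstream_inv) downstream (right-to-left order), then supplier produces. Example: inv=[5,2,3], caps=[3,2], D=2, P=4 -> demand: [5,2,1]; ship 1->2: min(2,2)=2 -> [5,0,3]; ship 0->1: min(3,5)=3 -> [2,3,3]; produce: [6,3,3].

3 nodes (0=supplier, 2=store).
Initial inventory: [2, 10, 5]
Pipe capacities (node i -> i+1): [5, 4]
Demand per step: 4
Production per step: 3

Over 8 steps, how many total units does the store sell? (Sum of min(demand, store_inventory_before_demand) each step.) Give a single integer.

Step 1: sold=4 (running total=4) -> [3 8 5]
Step 2: sold=4 (running total=8) -> [3 7 5]
Step 3: sold=4 (running total=12) -> [3 6 5]
Step 4: sold=4 (running total=16) -> [3 5 5]
Step 5: sold=4 (running total=20) -> [3 4 5]
Step 6: sold=4 (running total=24) -> [3 3 5]
Step 7: sold=4 (running total=28) -> [3 3 4]
Step 8: sold=4 (running total=32) -> [3 3 3]

Answer: 32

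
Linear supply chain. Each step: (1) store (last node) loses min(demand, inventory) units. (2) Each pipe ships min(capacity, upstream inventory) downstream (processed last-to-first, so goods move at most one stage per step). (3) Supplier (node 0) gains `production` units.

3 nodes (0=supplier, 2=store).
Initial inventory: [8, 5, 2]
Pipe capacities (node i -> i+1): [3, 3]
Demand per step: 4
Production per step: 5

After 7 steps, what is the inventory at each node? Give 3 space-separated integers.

Step 1: demand=4,sold=2 ship[1->2]=3 ship[0->1]=3 prod=5 -> inv=[10 5 3]
Step 2: demand=4,sold=3 ship[1->2]=3 ship[0->1]=3 prod=5 -> inv=[12 5 3]
Step 3: demand=4,sold=3 ship[1->2]=3 ship[0->1]=3 prod=5 -> inv=[14 5 3]
Step 4: demand=4,sold=3 ship[1->2]=3 ship[0->1]=3 prod=5 -> inv=[16 5 3]
Step 5: demand=4,sold=3 ship[1->2]=3 ship[0->1]=3 prod=5 -> inv=[18 5 3]
Step 6: demand=4,sold=3 ship[1->2]=3 ship[0->1]=3 prod=5 -> inv=[20 5 3]
Step 7: demand=4,sold=3 ship[1->2]=3 ship[0->1]=3 prod=5 -> inv=[22 5 3]

22 5 3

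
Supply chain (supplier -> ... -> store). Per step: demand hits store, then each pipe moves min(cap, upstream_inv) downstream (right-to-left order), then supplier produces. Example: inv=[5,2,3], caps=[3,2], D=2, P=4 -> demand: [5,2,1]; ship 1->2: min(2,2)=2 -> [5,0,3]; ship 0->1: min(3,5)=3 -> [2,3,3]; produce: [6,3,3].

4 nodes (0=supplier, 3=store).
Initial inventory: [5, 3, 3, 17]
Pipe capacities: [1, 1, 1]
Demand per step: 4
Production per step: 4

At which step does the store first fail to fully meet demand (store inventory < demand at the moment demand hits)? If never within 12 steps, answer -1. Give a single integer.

Step 1: demand=4,sold=4 ship[2->3]=1 ship[1->2]=1 ship[0->1]=1 prod=4 -> [8 3 3 14]
Step 2: demand=4,sold=4 ship[2->3]=1 ship[1->2]=1 ship[0->1]=1 prod=4 -> [11 3 3 11]
Step 3: demand=4,sold=4 ship[2->3]=1 ship[1->2]=1 ship[0->1]=1 prod=4 -> [14 3 3 8]
Step 4: demand=4,sold=4 ship[2->3]=1 ship[1->2]=1 ship[0->1]=1 prod=4 -> [17 3 3 5]
Step 5: demand=4,sold=4 ship[2->3]=1 ship[1->2]=1 ship[0->1]=1 prod=4 -> [20 3 3 2]
Step 6: demand=4,sold=2 ship[2->3]=1 ship[1->2]=1 ship[0->1]=1 prod=4 -> [23 3 3 1]
Step 7: demand=4,sold=1 ship[2->3]=1 ship[1->2]=1 ship[0->1]=1 prod=4 -> [26 3 3 1]
Step 8: demand=4,sold=1 ship[2->3]=1 ship[1->2]=1 ship[0->1]=1 prod=4 -> [29 3 3 1]
Step 9: demand=4,sold=1 ship[2->3]=1 ship[1->2]=1 ship[0->1]=1 prod=4 -> [32 3 3 1]
Step 10: demand=4,sold=1 ship[2->3]=1 ship[1->2]=1 ship[0->1]=1 prod=4 -> [35 3 3 1]
Step 11: demand=4,sold=1 ship[2->3]=1 ship[1->2]=1 ship[0->1]=1 prod=4 -> [38 3 3 1]
Step 12: demand=4,sold=1 ship[2->3]=1 ship[1->2]=1 ship[0->1]=1 prod=4 -> [41 3 3 1]
First stockout at step 6

6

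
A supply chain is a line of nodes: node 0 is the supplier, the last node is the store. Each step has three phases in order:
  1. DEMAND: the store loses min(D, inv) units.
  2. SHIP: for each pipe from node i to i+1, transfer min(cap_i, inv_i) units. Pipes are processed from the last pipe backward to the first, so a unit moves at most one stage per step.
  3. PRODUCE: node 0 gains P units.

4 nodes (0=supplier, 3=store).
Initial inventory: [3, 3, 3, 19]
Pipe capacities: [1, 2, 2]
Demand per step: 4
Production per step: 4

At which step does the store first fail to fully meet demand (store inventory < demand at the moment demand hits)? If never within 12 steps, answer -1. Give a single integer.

Step 1: demand=4,sold=4 ship[2->3]=2 ship[1->2]=2 ship[0->1]=1 prod=4 -> [6 2 3 17]
Step 2: demand=4,sold=4 ship[2->3]=2 ship[1->2]=2 ship[0->1]=1 prod=4 -> [9 1 3 15]
Step 3: demand=4,sold=4 ship[2->3]=2 ship[1->2]=1 ship[0->1]=1 prod=4 -> [12 1 2 13]
Step 4: demand=4,sold=4 ship[2->3]=2 ship[1->2]=1 ship[0->1]=1 prod=4 -> [15 1 1 11]
Step 5: demand=4,sold=4 ship[2->3]=1 ship[1->2]=1 ship[0->1]=1 prod=4 -> [18 1 1 8]
Step 6: demand=4,sold=4 ship[2->3]=1 ship[1->2]=1 ship[0->1]=1 prod=4 -> [21 1 1 5]
Step 7: demand=4,sold=4 ship[2->3]=1 ship[1->2]=1 ship[0->1]=1 prod=4 -> [24 1 1 2]
Step 8: demand=4,sold=2 ship[2->3]=1 ship[1->2]=1 ship[0->1]=1 prod=4 -> [27 1 1 1]
Step 9: demand=4,sold=1 ship[2->3]=1 ship[1->2]=1 ship[0->1]=1 prod=4 -> [30 1 1 1]
Step 10: demand=4,sold=1 ship[2->3]=1 ship[1->2]=1 ship[0->1]=1 prod=4 -> [33 1 1 1]
Step 11: demand=4,sold=1 ship[2->3]=1 ship[1->2]=1 ship[0->1]=1 prod=4 -> [36 1 1 1]
Step 12: demand=4,sold=1 ship[2->3]=1 ship[1->2]=1 ship[0->1]=1 prod=4 -> [39 1 1 1]
First stockout at step 8

8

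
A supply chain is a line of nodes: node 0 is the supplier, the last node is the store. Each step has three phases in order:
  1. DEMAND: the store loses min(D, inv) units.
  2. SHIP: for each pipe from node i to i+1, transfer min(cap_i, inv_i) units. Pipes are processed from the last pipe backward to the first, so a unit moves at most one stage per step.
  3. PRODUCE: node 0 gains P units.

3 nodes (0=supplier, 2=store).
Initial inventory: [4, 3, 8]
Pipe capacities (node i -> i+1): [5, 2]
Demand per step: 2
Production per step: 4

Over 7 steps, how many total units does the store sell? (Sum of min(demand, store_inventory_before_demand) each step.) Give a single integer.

Step 1: sold=2 (running total=2) -> [4 5 8]
Step 2: sold=2 (running total=4) -> [4 7 8]
Step 3: sold=2 (running total=6) -> [4 9 8]
Step 4: sold=2 (running total=8) -> [4 11 8]
Step 5: sold=2 (running total=10) -> [4 13 8]
Step 6: sold=2 (running total=12) -> [4 15 8]
Step 7: sold=2 (running total=14) -> [4 17 8]

Answer: 14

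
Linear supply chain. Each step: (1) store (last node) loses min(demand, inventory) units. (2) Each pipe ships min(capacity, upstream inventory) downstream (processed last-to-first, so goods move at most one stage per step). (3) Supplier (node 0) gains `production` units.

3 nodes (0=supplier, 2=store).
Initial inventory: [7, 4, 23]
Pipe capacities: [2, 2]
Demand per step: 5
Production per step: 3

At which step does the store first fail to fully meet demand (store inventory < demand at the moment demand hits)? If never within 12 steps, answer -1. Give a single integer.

Step 1: demand=5,sold=5 ship[1->2]=2 ship[0->1]=2 prod=3 -> [8 4 20]
Step 2: demand=5,sold=5 ship[1->2]=2 ship[0->1]=2 prod=3 -> [9 4 17]
Step 3: demand=5,sold=5 ship[1->2]=2 ship[0->1]=2 prod=3 -> [10 4 14]
Step 4: demand=5,sold=5 ship[1->2]=2 ship[0->1]=2 prod=3 -> [11 4 11]
Step 5: demand=5,sold=5 ship[1->2]=2 ship[0->1]=2 prod=3 -> [12 4 8]
Step 6: demand=5,sold=5 ship[1->2]=2 ship[0->1]=2 prod=3 -> [13 4 5]
Step 7: demand=5,sold=5 ship[1->2]=2 ship[0->1]=2 prod=3 -> [14 4 2]
Step 8: demand=5,sold=2 ship[1->2]=2 ship[0->1]=2 prod=3 -> [15 4 2]
Step 9: demand=5,sold=2 ship[1->2]=2 ship[0->1]=2 prod=3 -> [16 4 2]
Step 10: demand=5,sold=2 ship[1->2]=2 ship[0->1]=2 prod=3 -> [17 4 2]
Step 11: demand=5,sold=2 ship[1->2]=2 ship[0->1]=2 prod=3 -> [18 4 2]
Step 12: demand=5,sold=2 ship[1->2]=2 ship[0->1]=2 prod=3 -> [19 4 2]
First stockout at step 8

8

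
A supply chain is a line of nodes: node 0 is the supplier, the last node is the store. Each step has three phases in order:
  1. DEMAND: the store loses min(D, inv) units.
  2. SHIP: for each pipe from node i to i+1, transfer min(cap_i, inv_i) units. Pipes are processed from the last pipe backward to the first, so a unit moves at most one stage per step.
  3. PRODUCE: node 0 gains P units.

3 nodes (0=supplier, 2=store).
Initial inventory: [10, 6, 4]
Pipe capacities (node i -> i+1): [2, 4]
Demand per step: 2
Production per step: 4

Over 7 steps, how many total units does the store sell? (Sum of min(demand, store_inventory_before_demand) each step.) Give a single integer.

Answer: 14

Derivation:
Step 1: sold=2 (running total=2) -> [12 4 6]
Step 2: sold=2 (running total=4) -> [14 2 8]
Step 3: sold=2 (running total=6) -> [16 2 8]
Step 4: sold=2 (running total=8) -> [18 2 8]
Step 5: sold=2 (running total=10) -> [20 2 8]
Step 6: sold=2 (running total=12) -> [22 2 8]
Step 7: sold=2 (running total=14) -> [24 2 8]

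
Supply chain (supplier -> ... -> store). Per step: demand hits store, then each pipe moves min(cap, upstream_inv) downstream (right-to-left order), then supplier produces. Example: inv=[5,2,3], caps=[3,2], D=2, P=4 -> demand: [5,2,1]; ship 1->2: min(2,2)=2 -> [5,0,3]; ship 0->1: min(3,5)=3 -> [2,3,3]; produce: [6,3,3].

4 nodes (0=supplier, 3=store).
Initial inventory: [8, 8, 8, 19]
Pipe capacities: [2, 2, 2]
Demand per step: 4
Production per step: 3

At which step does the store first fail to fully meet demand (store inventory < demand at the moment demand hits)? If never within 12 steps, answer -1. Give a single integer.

Step 1: demand=4,sold=4 ship[2->3]=2 ship[1->2]=2 ship[0->1]=2 prod=3 -> [9 8 8 17]
Step 2: demand=4,sold=4 ship[2->3]=2 ship[1->2]=2 ship[0->1]=2 prod=3 -> [10 8 8 15]
Step 3: demand=4,sold=4 ship[2->3]=2 ship[1->2]=2 ship[0->1]=2 prod=3 -> [11 8 8 13]
Step 4: demand=4,sold=4 ship[2->3]=2 ship[1->2]=2 ship[0->1]=2 prod=3 -> [12 8 8 11]
Step 5: demand=4,sold=4 ship[2->3]=2 ship[1->2]=2 ship[0->1]=2 prod=3 -> [13 8 8 9]
Step 6: demand=4,sold=4 ship[2->3]=2 ship[1->2]=2 ship[0->1]=2 prod=3 -> [14 8 8 7]
Step 7: demand=4,sold=4 ship[2->3]=2 ship[1->2]=2 ship[0->1]=2 prod=3 -> [15 8 8 5]
Step 8: demand=4,sold=4 ship[2->3]=2 ship[1->2]=2 ship[0->1]=2 prod=3 -> [16 8 8 3]
Step 9: demand=4,sold=3 ship[2->3]=2 ship[1->2]=2 ship[0->1]=2 prod=3 -> [17 8 8 2]
Step 10: demand=4,sold=2 ship[2->3]=2 ship[1->2]=2 ship[0->1]=2 prod=3 -> [18 8 8 2]
Step 11: demand=4,sold=2 ship[2->3]=2 ship[1->2]=2 ship[0->1]=2 prod=3 -> [19 8 8 2]
Step 12: demand=4,sold=2 ship[2->3]=2 ship[1->2]=2 ship[0->1]=2 prod=3 -> [20 8 8 2]
First stockout at step 9

9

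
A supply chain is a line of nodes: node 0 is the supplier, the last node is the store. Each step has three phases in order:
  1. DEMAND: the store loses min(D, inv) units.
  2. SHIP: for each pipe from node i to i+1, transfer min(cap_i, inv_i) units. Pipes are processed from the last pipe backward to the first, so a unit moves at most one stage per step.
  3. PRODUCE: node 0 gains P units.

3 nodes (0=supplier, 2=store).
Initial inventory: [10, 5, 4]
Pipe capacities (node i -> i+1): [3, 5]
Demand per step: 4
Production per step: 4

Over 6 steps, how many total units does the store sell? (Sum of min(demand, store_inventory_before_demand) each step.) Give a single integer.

Step 1: sold=4 (running total=4) -> [11 3 5]
Step 2: sold=4 (running total=8) -> [12 3 4]
Step 3: sold=4 (running total=12) -> [13 3 3]
Step 4: sold=3 (running total=15) -> [14 3 3]
Step 5: sold=3 (running total=18) -> [15 3 3]
Step 6: sold=3 (running total=21) -> [16 3 3]

Answer: 21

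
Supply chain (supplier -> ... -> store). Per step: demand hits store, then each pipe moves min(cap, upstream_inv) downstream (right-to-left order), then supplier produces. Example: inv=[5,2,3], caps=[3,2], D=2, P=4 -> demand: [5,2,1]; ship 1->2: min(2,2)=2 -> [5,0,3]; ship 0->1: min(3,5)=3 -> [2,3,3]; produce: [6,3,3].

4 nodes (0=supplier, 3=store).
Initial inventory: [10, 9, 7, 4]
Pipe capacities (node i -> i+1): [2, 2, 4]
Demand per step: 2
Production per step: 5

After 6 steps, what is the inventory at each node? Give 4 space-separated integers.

Step 1: demand=2,sold=2 ship[2->3]=4 ship[1->2]=2 ship[0->1]=2 prod=5 -> inv=[13 9 5 6]
Step 2: demand=2,sold=2 ship[2->3]=4 ship[1->2]=2 ship[0->1]=2 prod=5 -> inv=[16 9 3 8]
Step 3: demand=2,sold=2 ship[2->3]=3 ship[1->2]=2 ship[0->1]=2 prod=5 -> inv=[19 9 2 9]
Step 4: demand=2,sold=2 ship[2->3]=2 ship[1->2]=2 ship[0->1]=2 prod=5 -> inv=[22 9 2 9]
Step 5: demand=2,sold=2 ship[2->3]=2 ship[1->2]=2 ship[0->1]=2 prod=5 -> inv=[25 9 2 9]
Step 6: demand=2,sold=2 ship[2->3]=2 ship[1->2]=2 ship[0->1]=2 prod=5 -> inv=[28 9 2 9]

28 9 2 9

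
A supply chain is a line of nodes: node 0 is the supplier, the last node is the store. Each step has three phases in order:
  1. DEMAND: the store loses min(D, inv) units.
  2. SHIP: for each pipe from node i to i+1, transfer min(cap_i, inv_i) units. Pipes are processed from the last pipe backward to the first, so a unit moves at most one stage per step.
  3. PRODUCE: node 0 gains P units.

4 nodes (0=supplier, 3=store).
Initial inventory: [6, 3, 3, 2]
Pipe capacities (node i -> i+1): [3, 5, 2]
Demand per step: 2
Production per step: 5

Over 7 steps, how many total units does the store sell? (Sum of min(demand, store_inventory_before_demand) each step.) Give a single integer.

Step 1: sold=2 (running total=2) -> [8 3 4 2]
Step 2: sold=2 (running total=4) -> [10 3 5 2]
Step 3: sold=2 (running total=6) -> [12 3 6 2]
Step 4: sold=2 (running total=8) -> [14 3 7 2]
Step 5: sold=2 (running total=10) -> [16 3 8 2]
Step 6: sold=2 (running total=12) -> [18 3 9 2]
Step 7: sold=2 (running total=14) -> [20 3 10 2]

Answer: 14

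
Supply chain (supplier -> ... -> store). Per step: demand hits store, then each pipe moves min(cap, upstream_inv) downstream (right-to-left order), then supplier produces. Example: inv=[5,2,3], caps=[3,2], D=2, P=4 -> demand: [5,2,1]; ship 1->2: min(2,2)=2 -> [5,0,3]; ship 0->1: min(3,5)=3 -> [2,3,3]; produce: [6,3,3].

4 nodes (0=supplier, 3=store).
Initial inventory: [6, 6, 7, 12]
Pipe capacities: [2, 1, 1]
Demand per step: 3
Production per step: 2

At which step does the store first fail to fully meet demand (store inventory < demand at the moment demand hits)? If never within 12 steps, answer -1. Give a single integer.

Step 1: demand=3,sold=3 ship[2->3]=1 ship[1->2]=1 ship[0->1]=2 prod=2 -> [6 7 7 10]
Step 2: demand=3,sold=3 ship[2->3]=1 ship[1->2]=1 ship[0->1]=2 prod=2 -> [6 8 7 8]
Step 3: demand=3,sold=3 ship[2->3]=1 ship[1->2]=1 ship[0->1]=2 prod=2 -> [6 9 7 6]
Step 4: demand=3,sold=3 ship[2->3]=1 ship[1->2]=1 ship[0->1]=2 prod=2 -> [6 10 7 4]
Step 5: demand=3,sold=3 ship[2->3]=1 ship[1->2]=1 ship[0->1]=2 prod=2 -> [6 11 7 2]
Step 6: demand=3,sold=2 ship[2->3]=1 ship[1->2]=1 ship[0->1]=2 prod=2 -> [6 12 7 1]
Step 7: demand=3,sold=1 ship[2->3]=1 ship[1->2]=1 ship[0->1]=2 prod=2 -> [6 13 7 1]
Step 8: demand=3,sold=1 ship[2->3]=1 ship[1->2]=1 ship[0->1]=2 prod=2 -> [6 14 7 1]
Step 9: demand=3,sold=1 ship[2->3]=1 ship[1->2]=1 ship[0->1]=2 prod=2 -> [6 15 7 1]
Step 10: demand=3,sold=1 ship[2->3]=1 ship[1->2]=1 ship[0->1]=2 prod=2 -> [6 16 7 1]
Step 11: demand=3,sold=1 ship[2->3]=1 ship[1->2]=1 ship[0->1]=2 prod=2 -> [6 17 7 1]
Step 12: demand=3,sold=1 ship[2->3]=1 ship[1->2]=1 ship[0->1]=2 prod=2 -> [6 18 7 1]
First stockout at step 6

6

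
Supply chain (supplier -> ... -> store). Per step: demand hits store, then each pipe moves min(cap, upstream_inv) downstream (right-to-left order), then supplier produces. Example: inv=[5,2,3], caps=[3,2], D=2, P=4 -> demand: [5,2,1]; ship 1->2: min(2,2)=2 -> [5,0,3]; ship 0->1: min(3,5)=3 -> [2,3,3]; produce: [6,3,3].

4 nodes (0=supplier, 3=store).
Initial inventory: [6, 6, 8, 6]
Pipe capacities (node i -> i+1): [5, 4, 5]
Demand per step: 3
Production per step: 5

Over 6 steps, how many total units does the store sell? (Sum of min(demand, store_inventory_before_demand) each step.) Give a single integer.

Step 1: sold=3 (running total=3) -> [6 7 7 8]
Step 2: sold=3 (running total=6) -> [6 8 6 10]
Step 3: sold=3 (running total=9) -> [6 9 5 12]
Step 4: sold=3 (running total=12) -> [6 10 4 14]
Step 5: sold=3 (running total=15) -> [6 11 4 15]
Step 6: sold=3 (running total=18) -> [6 12 4 16]

Answer: 18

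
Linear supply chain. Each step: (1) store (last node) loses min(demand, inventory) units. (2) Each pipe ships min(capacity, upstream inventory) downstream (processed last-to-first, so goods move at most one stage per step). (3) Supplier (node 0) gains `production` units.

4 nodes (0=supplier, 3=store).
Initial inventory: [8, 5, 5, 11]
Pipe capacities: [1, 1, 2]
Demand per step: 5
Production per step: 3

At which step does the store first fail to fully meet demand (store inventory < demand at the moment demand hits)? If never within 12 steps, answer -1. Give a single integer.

Step 1: demand=5,sold=5 ship[2->3]=2 ship[1->2]=1 ship[0->1]=1 prod=3 -> [10 5 4 8]
Step 2: demand=5,sold=5 ship[2->3]=2 ship[1->2]=1 ship[0->1]=1 prod=3 -> [12 5 3 5]
Step 3: demand=5,sold=5 ship[2->3]=2 ship[1->2]=1 ship[0->1]=1 prod=3 -> [14 5 2 2]
Step 4: demand=5,sold=2 ship[2->3]=2 ship[1->2]=1 ship[0->1]=1 prod=3 -> [16 5 1 2]
Step 5: demand=5,sold=2 ship[2->3]=1 ship[1->2]=1 ship[0->1]=1 prod=3 -> [18 5 1 1]
Step 6: demand=5,sold=1 ship[2->3]=1 ship[1->2]=1 ship[0->1]=1 prod=3 -> [20 5 1 1]
Step 7: demand=5,sold=1 ship[2->3]=1 ship[1->2]=1 ship[0->1]=1 prod=3 -> [22 5 1 1]
Step 8: demand=5,sold=1 ship[2->3]=1 ship[1->2]=1 ship[0->1]=1 prod=3 -> [24 5 1 1]
Step 9: demand=5,sold=1 ship[2->3]=1 ship[1->2]=1 ship[0->1]=1 prod=3 -> [26 5 1 1]
Step 10: demand=5,sold=1 ship[2->3]=1 ship[1->2]=1 ship[0->1]=1 prod=3 -> [28 5 1 1]
Step 11: demand=5,sold=1 ship[2->3]=1 ship[1->2]=1 ship[0->1]=1 prod=3 -> [30 5 1 1]
Step 12: demand=5,sold=1 ship[2->3]=1 ship[1->2]=1 ship[0->1]=1 prod=3 -> [32 5 1 1]
First stockout at step 4

4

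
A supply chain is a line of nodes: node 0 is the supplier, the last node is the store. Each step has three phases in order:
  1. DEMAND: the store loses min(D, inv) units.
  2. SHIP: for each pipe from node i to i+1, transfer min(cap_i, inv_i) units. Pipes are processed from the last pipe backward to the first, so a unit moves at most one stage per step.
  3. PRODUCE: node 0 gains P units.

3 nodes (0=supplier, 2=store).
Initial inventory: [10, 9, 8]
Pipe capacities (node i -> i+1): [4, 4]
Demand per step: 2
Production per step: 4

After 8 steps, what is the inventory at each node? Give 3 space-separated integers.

Step 1: demand=2,sold=2 ship[1->2]=4 ship[0->1]=4 prod=4 -> inv=[10 9 10]
Step 2: demand=2,sold=2 ship[1->2]=4 ship[0->1]=4 prod=4 -> inv=[10 9 12]
Step 3: demand=2,sold=2 ship[1->2]=4 ship[0->1]=4 prod=4 -> inv=[10 9 14]
Step 4: demand=2,sold=2 ship[1->2]=4 ship[0->1]=4 prod=4 -> inv=[10 9 16]
Step 5: demand=2,sold=2 ship[1->2]=4 ship[0->1]=4 prod=4 -> inv=[10 9 18]
Step 6: demand=2,sold=2 ship[1->2]=4 ship[0->1]=4 prod=4 -> inv=[10 9 20]
Step 7: demand=2,sold=2 ship[1->2]=4 ship[0->1]=4 prod=4 -> inv=[10 9 22]
Step 8: demand=2,sold=2 ship[1->2]=4 ship[0->1]=4 prod=4 -> inv=[10 9 24]

10 9 24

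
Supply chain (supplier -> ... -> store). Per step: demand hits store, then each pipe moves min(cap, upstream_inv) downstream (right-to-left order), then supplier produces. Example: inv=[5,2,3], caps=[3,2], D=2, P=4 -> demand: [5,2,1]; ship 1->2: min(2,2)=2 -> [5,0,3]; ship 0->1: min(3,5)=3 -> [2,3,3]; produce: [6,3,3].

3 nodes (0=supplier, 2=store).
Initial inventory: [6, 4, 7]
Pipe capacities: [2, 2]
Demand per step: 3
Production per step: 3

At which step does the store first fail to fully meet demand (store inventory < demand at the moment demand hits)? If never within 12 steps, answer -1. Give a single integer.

Step 1: demand=3,sold=3 ship[1->2]=2 ship[0->1]=2 prod=3 -> [7 4 6]
Step 2: demand=3,sold=3 ship[1->2]=2 ship[0->1]=2 prod=3 -> [8 4 5]
Step 3: demand=3,sold=3 ship[1->2]=2 ship[0->1]=2 prod=3 -> [9 4 4]
Step 4: demand=3,sold=3 ship[1->2]=2 ship[0->1]=2 prod=3 -> [10 4 3]
Step 5: demand=3,sold=3 ship[1->2]=2 ship[0->1]=2 prod=3 -> [11 4 2]
Step 6: demand=3,sold=2 ship[1->2]=2 ship[0->1]=2 prod=3 -> [12 4 2]
Step 7: demand=3,sold=2 ship[1->2]=2 ship[0->1]=2 prod=3 -> [13 4 2]
Step 8: demand=3,sold=2 ship[1->2]=2 ship[0->1]=2 prod=3 -> [14 4 2]
Step 9: demand=3,sold=2 ship[1->2]=2 ship[0->1]=2 prod=3 -> [15 4 2]
Step 10: demand=3,sold=2 ship[1->2]=2 ship[0->1]=2 prod=3 -> [16 4 2]
Step 11: demand=3,sold=2 ship[1->2]=2 ship[0->1]=2 prod=3 -> [17 4 2]
Step 12: demand=3,sold=2 ship[1->2]=2 ship[0->1]=2 prod=3 -> [18 4 2]
First stockout at step 6

6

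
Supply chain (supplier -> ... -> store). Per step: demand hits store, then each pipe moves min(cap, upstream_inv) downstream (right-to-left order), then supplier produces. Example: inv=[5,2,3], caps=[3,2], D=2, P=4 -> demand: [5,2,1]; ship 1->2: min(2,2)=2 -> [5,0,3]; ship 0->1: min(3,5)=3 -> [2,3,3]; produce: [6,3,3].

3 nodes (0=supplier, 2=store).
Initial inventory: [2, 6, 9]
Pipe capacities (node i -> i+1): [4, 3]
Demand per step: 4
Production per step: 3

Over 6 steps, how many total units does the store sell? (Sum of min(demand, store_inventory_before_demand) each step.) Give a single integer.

Answer: 24

Derivation:
Step 1: sold=4 (running total=4) -> [3 5 8]
Step 2: sold=4 (running total=8) -> [3 5 7]
Step 3: sold=4 (running total=12) -> [3 5 6]
Step 4: sold=4 (running total=16) -> [3 5 5]
Step 5: sold=4 (running total=20) -> [3 5 4]
Step 6: sold=4 (running total=24) -> [3 5 3]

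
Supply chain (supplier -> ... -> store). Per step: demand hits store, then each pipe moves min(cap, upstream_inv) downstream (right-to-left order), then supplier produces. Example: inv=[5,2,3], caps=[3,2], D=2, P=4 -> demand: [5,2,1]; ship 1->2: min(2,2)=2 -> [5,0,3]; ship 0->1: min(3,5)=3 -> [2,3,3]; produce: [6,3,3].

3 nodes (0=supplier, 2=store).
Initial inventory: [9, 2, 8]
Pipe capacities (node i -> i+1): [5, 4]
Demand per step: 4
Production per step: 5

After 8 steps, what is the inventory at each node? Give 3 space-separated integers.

Step 1: demand=4,sold=4 ship[1->2]=2 ship[0->1]=5 prod=5 -> inv=[9 5 6]
Step 2: demand=4,sold=4 ship[1->2]=4 ship[0->1]=5 prod=5 -> inv=[9 6 6]
Step 3: demand=4,sold=4 ship[1->2]=4 ship[0->1]=5 prod=5 -> inv=[9 7 6]
Step 4: demand=4,sold=4 ship[1->2]=4 ship[0->1]=5 prod=5 -> inv=[9 8 6]
Step 5: demand=4,sold=4 ship[1->2]=4 ship[0->1]=5 prod=5 -> inv=[9 9 6]
Step 6: demand=4,sold=4 ship[1->2]=4 ship[0->1]=5 prod=5 -> inv=[9 10 6]
Step 7: demand=4,sold=4 ship[1->2]=4 ship[0->1]=5 prod=5 -> inv=[9 11 6]
Step 8: demand=4,sold=4 ship[1->2]=4 ship[0->1]=5 prod=5 -> inv=[9 12 6]

9 12 6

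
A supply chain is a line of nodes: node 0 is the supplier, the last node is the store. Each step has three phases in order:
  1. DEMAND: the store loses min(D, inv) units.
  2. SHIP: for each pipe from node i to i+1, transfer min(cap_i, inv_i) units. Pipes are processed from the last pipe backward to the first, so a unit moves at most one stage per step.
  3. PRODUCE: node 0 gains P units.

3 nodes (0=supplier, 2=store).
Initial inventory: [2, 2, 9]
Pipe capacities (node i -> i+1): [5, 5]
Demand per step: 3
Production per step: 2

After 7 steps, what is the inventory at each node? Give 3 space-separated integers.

Step 1: demand=3,sold=3 ship[1->2]=2 ship[0->1]=2 prod=2 -> inv=[2 2 8]
Step 2: demand=3,sold=3 ship[1->2]=2 ship[0->1]=2 prod=2 -> inv=[2 2 7]
Step 3: demand=3,sold=3 ship[1->2]=2 ship[0->1]=2 prod=2 -> inv=[2 2 6]
Step 4: demand=3,sold=3 ship[1->2]=2 ship[0->1]=2 prod=2 -> inv=[2 2 5]
Step 5: demand=3,sold=3 ship[1->2]=2 ship[0->1]=2 prod=2 -> inv=[2 2 4]
Step 6: demand=3,sold=3 ship[1->2]=2 ship[0->1]=2 prod=2 -> inv=[2 2 3]
Step 7: demand=3,sold=3 ship[1->2]=2 ship[0->1]=2 prod=2 -> inv=[2 2 2]

2 2 2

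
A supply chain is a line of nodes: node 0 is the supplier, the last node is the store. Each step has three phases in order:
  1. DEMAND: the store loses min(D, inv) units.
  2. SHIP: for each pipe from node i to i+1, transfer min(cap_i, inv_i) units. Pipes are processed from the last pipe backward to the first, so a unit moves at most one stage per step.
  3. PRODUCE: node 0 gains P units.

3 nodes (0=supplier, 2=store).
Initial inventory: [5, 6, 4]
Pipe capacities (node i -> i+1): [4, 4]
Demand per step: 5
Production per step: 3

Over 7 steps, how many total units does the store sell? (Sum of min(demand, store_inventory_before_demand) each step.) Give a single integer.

Step 1: sold=4 (running total=4) -> [4 6 4]
Step 2: sold=4 (running total=8) -> [3 6 4]
Step 3: sold=4 (running total=12) -> [3 5 4]
Step 4: sold=4 (running total=16) -> [3 4 4]
Step 5: sold=4 (running total=20) -> [3 3 4]
Step 6: sold=4 (running total=24) -> [3 3 3]
Step 7: sold=3 (running total=27) -> [3 3 3]

Answer: 27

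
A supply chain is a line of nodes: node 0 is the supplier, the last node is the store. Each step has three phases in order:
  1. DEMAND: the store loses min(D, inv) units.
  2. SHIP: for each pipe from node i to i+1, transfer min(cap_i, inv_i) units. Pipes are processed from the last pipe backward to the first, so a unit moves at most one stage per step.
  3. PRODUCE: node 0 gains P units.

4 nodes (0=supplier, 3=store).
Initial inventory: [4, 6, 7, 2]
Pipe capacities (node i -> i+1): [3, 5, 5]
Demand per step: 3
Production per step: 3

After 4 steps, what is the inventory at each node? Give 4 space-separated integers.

Step 1: demand=3,sold=2 ship[2->3]=5 ship[1->2]=5 ship[0->1]=3 prod=3 -> inv=[4 4 7 5]
Step 2: demand=3,sold=3 ship[2->3]=5 ship[1->2]=4 ship[0->1]=3 prod=3 -> inv=[4 3 6 7]
Step 3: demand=3,sold=3 ship[2->3]=5 ship[1->2]=3 ship[0->1]=3 prod=3 -> inv=[4 3 4 9]
Step 4: demand=3,sold=3 ship[2->3]=4 ship[1->2]=3 ship[0->1]=3 prod=3 -> inv=[4 3 3 10]

4 3 3 10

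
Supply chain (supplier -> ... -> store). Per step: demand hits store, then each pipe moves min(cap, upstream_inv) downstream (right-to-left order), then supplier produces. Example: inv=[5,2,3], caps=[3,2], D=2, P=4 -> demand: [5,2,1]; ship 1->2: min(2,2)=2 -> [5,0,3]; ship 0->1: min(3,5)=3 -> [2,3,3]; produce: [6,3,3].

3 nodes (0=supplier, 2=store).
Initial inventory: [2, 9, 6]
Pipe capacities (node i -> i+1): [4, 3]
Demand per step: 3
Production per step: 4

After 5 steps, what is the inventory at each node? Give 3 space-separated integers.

Step 1: demand=3,sold=3 ship[1->2]=3 ship[0->1]=2 prod=4 -> inv=[4 8 6]
Step 2: demand=3,sold=3 ship[1->2]=3 ship[0->1]=4 prod=4 -> inv=[4 9 6]
Step 3: demand=3,sold=3 ship[1->2]=3 ship[0->1]=4 prod=4 -> inv=[4 10 6]
Step 4: demand=3,sold=3 ship[1->2]=3 ship[0->1]=4 prod=4 -> inv=[4 11 6]
Step 5: demand=3,sold=3 ship[1->2]=3 ship[0->1]=4 prod=4 -> inv=[4 12 6]

4 12 6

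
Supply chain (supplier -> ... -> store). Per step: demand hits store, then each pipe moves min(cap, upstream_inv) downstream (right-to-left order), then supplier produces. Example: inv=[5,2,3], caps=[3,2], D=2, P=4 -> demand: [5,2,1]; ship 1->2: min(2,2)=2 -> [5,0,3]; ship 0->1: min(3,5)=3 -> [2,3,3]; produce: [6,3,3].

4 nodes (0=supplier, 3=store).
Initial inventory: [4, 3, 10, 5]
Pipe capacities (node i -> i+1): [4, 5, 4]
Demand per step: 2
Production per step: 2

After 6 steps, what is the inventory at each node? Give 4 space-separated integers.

Step 1: demand=2,sold=2 ship[2->3]=4 ship[1->2]=3 ship[0->1]=4 prod=2 -> inv=[2 4 9 7]
Step 2: demand=2,sold=2 ship[2->3]=4 ship[1->2]=4 ship[0->1]=2 prod=2 -> inv=[2 2 9 9]
Step 3: demand=2,sold=2 ship[2->3]=4 ship[1->2]=2 ship[0->1]=2 prod=2 -> inv=[2 2 7 11]
Step 4: demand=2,sold=2 ship[2->3]=4 ship[1->2]=2 ship[0->1]=2 prod=2 -> inv=[2 2 5 13]
Step 5: demand=2,sold=2 ship[2->3]=4 ship[1->2]=2 ship[0->1]=2 prod=2 -> inv=[2 2 3 15]
Step 6: demand=2,sold=2 ship[2->3]=3 ship[1->2]=2 ship[0->1]=2 prod=2 -> inv=[2 2 2 16]

2 2 2 16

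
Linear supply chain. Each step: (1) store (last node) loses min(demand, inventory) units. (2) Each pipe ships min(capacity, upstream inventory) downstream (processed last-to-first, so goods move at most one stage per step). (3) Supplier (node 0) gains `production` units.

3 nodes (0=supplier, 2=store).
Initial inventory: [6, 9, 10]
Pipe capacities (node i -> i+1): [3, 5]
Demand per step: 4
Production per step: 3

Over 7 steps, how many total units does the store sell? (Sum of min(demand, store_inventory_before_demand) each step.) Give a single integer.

Step 1: sold=4 (running total=4) -> [6 7 11]
Step 2: sold=4 (running total=8) -> [6 5 12]
Step 3: sold=4 (running total=12) -> [6 3 13]
Step 4: sold=4 (running total=16) -> [6 3 12]
Step 5: sold=4 (running total=20) -> [6 3 11]
Step 6: sold=4 (running total=24) -> [6 3 10]
Step 7: sold=4 (running total=28) -> [6 3 9]

Answer: 28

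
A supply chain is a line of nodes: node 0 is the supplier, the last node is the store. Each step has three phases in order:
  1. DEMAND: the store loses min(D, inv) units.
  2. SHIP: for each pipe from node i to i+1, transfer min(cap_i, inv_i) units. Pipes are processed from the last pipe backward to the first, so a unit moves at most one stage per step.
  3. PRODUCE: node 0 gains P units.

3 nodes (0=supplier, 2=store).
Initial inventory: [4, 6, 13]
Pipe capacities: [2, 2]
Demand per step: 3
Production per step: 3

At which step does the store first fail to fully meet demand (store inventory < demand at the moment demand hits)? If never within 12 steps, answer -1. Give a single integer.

Step 1: demand=3,sold=3 ship[1->2]=2 ship[0->1]=2 prod=3 -> [5 6 12]
Step 2: demand=3,sold=3 ship[1->2]=2 ship[0->1]=2 prod=3 -> [6 6 11]
Step 3: demand=3,sold=3 ship[1->2]=2 ship[0->1]=2 prod=3 -> [7 6 10]
Step 4: demand=3,sold=3 ship[1->2]=2 ship[0->1]=2 prod=3 -> [8 6 9]
Step 5: demand=3,sold=3 ship[1->2]=2 ship[0->1]=2 prod=3 -> [9 6 8]
Step 6: demand=3,sold=3 ship[1->2]=2 ship[0->1]=2 prod=3 -> [10 6 7]
Step 7: demand=3,sold=3 ship[1->2]=2 ship[0->1]=2 prod=3 -> [11 6 6]
Step 8: demand=3,sold=3 ship[1->2]=2 ship[0->1]=2 prod=3 -> [12 6 5]
Step 9: demand=3,sold=3 ship[1->2]=2 ship[0->1]=2 prod=3 -> [13 6 4]
Step 10: demand=3,sold=3 ship[1->2]=2 ship[0->1]=2 prod=3 -> [14 6 3]
Step 11: demand=3,sold=3 ship[1->2]=2 ship[0->1]=2 prod=3 -> [15 6 2]
Step 12: demand=3,sold=2 ship[1->2]=2 ship[0->1]=2 prod=3 -> [16 6 2]
First stockout at step 12

12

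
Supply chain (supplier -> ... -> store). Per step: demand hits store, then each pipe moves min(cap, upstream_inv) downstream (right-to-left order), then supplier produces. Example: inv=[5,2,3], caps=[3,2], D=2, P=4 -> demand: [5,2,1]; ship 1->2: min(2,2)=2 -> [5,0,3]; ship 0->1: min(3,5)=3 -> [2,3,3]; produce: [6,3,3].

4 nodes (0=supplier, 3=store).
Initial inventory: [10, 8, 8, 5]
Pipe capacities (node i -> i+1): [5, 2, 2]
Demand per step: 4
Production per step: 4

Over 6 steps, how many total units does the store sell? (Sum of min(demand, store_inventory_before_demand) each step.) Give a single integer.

Answer: 15

Derivation:
Step 1: sold=4 (running total=4) -> [9 11 8 3]
Step 2: sold=3 (running total=7) -> [8 14 8 2]
Step 3: sold=2 (running total=9) -> [7 17 8 2]
Step 4: sold=2 (running total=11) -> [6 20 8 2]
Step 5: sold=2 (running total=13) -> [5 23 8 2]
Step 6: sold=2 (running total=15) -> [4 26 8 2]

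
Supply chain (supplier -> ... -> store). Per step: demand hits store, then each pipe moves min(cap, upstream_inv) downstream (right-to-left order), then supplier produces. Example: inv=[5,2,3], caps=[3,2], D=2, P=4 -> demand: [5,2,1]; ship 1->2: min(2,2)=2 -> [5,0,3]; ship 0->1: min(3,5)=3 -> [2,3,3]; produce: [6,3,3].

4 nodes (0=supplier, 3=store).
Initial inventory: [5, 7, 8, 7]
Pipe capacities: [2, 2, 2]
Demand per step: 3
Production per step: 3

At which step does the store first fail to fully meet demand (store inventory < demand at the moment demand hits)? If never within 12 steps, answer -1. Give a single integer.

Step 1: demand=3,sold=3 ship[2->3]=2 ship[1->2]=2 ship[0->1]=2 prod=3 -> [6 7 8 6]
Step 2: demand=3,sold=3 ship[2->3]=2 ship[1->2]=2 ship[0->1]=2 prod=3 -> [7 7 8 5]
Step 3: demand=3,sold=3 ship[2->3]=2 ship[1->2]=2 ship[0->1]=2 prod=3 -> [8 7 8 4]
Step 4: demand=3,sold=3 ship[2->3]=2 ship[1->2]=2 ship[0->1]=2 prod=3 -> [9 7 8 3]
Step 5: demand=3,sold=3 ship[2->3]=2 ship[1->2]=2 ship[0->1]=2 prod=3 -> [10 7 8 2]
Step 6: demand=3,sold=2 ship[2->3]=2 ship[1->2]=2 ship[0->1]=2 prod=3 -> [11 7 8 2]
Step 7: demand=3,sold=2 ship[2->3]=2 ship[1->2]=2 ship[0->1]=2 prod=3 -> [12 7 8 2]
Step 8: demand=3,sold=2 ship[2->3]=2 ship[1->2]=2 ship[0->1]=2 prod=3 -> [13 7 8 2]
Step 9: demand=3,sold=2 ship[2->3]=2 ship[1->2]=2 ship[0->1]=2 prod=3 -> [14 7 8 2]
Step 10: demand=3,sold=2 ship[2->3]=2 ship[1->2]=2 ship[0->1]=2 prod=3 -> [15 7 8 2]
Step 11: demand=3,sold=2 ship[2->3]=2 ship[1->2]=2 ship[0->1]=2 prod=3 -> [16 7 8 2]
Step 12: demand=3,sold=2 ship[2->3]=2 ship[1->2]=2 ship[0->1]=2 prod=3 -> [17 7 8 2]
First stockout at step 6

6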